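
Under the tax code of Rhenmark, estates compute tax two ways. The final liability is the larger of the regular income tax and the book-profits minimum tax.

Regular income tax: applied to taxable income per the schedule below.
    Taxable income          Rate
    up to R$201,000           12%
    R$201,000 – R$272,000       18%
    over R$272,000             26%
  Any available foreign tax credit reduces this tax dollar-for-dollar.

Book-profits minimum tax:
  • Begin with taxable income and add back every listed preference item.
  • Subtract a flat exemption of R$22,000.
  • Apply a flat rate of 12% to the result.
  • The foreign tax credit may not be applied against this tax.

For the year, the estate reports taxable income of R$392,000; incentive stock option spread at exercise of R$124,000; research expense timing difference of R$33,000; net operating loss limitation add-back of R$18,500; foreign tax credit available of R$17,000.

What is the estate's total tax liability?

Regular income tax:
  R$201,000 × 12% = R$24,120
  R$71,000 × 18% = R$12,780
  R$120,000 × 26% = R$31,200
  → R$68,100
  Less foreign tax credit R$17,000 → R$51,100

Book-profits minimum tax:
  Adjusted income: R$392,000 + R$124,000 + R$33,000 + R$18,500 = R$567,500
  Less exemption R$22,000 → base R$545,500
  R$545,500 × 12% = R$65,460

R$65,460 > R$51,100, so the book-profits minimum tax is the binding amount.

R$65,460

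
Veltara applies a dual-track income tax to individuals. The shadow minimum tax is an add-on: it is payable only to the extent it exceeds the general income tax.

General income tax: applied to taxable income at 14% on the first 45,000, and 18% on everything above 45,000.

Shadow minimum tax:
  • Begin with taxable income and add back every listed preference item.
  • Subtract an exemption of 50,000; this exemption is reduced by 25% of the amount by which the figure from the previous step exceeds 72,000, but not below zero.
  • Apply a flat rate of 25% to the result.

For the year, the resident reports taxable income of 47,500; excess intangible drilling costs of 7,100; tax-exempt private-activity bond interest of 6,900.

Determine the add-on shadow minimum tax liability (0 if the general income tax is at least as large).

General income tax:
  45,000 × 14% = 6,300
  2,500 × 18% = 450
  → 6,750

Shadow minimum tax:
  Adjusted income: 47,500 + 7,100 + 6,900 = 61,500
  Exemption: 61,500 ≤ 72,000, so full 50,000 applies
  Base: 61,500 − 50,000 = 11,500
  11,500 × 25% = 2,875

2,875 ≤ 6,750, so no add-on is due.

0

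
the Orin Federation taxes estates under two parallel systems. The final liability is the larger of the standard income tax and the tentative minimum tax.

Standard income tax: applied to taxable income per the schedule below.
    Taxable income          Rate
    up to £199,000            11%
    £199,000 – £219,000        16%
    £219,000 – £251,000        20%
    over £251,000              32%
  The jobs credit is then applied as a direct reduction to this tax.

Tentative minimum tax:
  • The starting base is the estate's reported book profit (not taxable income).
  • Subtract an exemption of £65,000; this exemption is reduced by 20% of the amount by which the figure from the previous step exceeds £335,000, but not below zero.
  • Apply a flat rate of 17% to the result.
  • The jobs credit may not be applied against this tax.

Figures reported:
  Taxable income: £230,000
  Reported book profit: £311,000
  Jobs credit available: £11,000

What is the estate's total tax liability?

Tentative minimum tax:
  Base (reported book profit): £311,000
  Exemption: £311,000 ≤ £335,000, so full £65,000 applies
  Base: £311,000 − £65,000 = £246,000
  £246,000 × 17% = £41,820

Standard income tax:
  £199,000 × 11% = £21,890
  £20,000 × 16% = £3,200
  £11,000 × 20% = £2,200
  → £27,290
  Less jobs credit £11,000 → £16,290

£41,820 > £16,290, so the tentative minimum tax is the binding amount.

£41,820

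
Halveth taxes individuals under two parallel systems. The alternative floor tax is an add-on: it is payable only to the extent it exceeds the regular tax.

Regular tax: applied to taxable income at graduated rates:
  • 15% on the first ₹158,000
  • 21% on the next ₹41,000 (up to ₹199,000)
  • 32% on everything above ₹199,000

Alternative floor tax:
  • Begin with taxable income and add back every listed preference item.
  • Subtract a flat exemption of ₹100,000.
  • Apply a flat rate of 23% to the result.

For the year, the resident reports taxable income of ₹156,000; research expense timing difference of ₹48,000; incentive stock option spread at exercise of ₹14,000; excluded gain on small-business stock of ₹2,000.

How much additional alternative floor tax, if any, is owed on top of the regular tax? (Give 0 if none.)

₹4,200

Regular tax:
  ₹156,000 × 15% = ₹23,400

Alternative floor tax:
  Adjusted income: ₹156,000 + ₹48,000 + ₹14,000 + ₹2,000 = ₹220,000
  Less exemption ₹100,000 → base ₹120,000
  ₹120,000 × 23% = ₹27,600

Excess of alternative floor tax over regular tax: ₹27,600 − ₹23,400 = ₹4,200.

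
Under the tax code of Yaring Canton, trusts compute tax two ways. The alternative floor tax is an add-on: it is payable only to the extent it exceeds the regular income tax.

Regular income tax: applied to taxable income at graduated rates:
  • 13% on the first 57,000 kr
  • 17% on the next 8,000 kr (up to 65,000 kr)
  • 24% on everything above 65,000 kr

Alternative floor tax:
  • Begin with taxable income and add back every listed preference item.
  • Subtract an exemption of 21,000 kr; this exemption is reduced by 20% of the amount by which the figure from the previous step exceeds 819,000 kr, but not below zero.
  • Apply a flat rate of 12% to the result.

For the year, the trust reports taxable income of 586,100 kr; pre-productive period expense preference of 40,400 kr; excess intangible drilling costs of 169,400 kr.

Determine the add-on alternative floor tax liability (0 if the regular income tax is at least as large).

Alternative floor tax:
  Adjusted income: 586,100 kr + 40,400 kr + 169,400 kr = 795,900 kr
  Exemption: 795,900 kr ≤ 819,000 kr, so full 21,000 kr applies
  Base: 795,900 kr − 21,000 kr = 774,900 kr
  774,900 kr × 12% = 92,988 kr

Regular income tax:
  57,000 kr × 13% = 7,410 kr
  8,000 kr × 17% = 1,360 kr
  521,100 kr × 24% = 125,064 kr
  → 133,834 kr

92,988 kr ≤ 133,834 kr, so no add-on is due.

0 kr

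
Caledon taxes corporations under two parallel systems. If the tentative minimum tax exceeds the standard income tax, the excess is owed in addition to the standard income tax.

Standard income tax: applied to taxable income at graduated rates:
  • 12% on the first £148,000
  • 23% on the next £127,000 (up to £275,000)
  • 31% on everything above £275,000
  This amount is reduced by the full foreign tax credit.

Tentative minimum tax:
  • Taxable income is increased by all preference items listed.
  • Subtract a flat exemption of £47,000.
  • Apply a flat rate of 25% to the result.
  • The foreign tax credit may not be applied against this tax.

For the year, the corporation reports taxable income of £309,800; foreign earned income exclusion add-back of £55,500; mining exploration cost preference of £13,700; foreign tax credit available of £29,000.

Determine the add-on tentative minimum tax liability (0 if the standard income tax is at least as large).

£54,242

Standard income tax:
  £148,000 × 12% = £17,760
  £127,000 × 23% = £29,210
  £34,800 × 31% = £10,788
  → £57,758
  Less foreign tax credit £29,000 → £28,758

Tentative minimum tax:
  Adjusted income: £309,800 + £55,500 + £13,700 = £379,000
  Less exemption £47,000 → base £332,000
  £332,000 × 25% = £83,000

Excess of tentative minimum tax over standard income tax: £83,000 − £28,758 = £54,242.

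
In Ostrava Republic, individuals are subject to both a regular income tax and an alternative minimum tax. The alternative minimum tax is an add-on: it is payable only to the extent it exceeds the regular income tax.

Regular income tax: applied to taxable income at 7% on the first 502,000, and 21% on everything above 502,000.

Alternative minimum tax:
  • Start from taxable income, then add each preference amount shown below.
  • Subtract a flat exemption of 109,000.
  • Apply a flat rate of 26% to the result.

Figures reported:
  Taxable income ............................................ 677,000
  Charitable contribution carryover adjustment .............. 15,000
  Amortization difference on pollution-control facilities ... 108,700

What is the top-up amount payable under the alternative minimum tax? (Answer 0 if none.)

Alternative minimum tax:
  Adjusted income: 677,000 + 15,000 + 108,700 = 800,700
  Less exemption 109,000 → base 691,700
  691,700 × 26% = 179,842

Regular income tax:
  502,000 × 7% = 35,140
  175,000 × 21% = 36,750
  → 71,890

Excess of alternative minimum tax over regular income tax: 179,842 − 71,890 = 107,952.

107,952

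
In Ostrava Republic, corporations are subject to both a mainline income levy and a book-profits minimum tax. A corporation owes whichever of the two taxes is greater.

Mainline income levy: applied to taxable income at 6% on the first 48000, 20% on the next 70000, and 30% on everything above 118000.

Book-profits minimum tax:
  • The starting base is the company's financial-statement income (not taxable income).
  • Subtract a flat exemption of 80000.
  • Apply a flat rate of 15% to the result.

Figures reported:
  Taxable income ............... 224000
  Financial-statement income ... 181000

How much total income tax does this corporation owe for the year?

48680

Book-profits minimum tax:
  Base (financial-statement income): 181000
  Less exemption 80000 → base 101000
  101000 × 15% = 15150

Mainline income levy:
  48000 × 6% = 2880
  70000 × 20% = 14000
  106000 × 30% = 31800
  → 48680

48680 > 15150, so the mainline income levy governs.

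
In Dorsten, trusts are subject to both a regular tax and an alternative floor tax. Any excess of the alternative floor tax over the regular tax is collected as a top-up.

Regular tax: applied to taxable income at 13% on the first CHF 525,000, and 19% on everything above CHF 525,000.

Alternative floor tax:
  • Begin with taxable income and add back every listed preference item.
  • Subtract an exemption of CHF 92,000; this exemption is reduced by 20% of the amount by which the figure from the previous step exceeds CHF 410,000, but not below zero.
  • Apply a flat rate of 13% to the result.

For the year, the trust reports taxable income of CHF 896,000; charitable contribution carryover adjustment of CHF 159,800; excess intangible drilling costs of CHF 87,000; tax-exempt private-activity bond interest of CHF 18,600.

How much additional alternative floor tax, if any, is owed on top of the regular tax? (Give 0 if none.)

Regular tax:
  CHF 525,000 × 13% = CHF 68,250
  CHF 371,000 × 19% = CHF 70,490
  → CHF 138,740

Alternative floor tax:
  Adjusted income: CHF 896,000 + CHF 159,800 + CHF 87,000 + CHF 18,600 = CHF 1,161,400
  Exemption: 20% × (CHF 1,161,400 − CHF 410,000) = CHF 150,280 ≥ CHF 92,000, so the exemption is fully phased out
  Base: CHF 1,161,400 − CHF 0 = CHF 1,161,400
  CHF 1,161,400 × 13% = CHF 150,982

Excess of alternative floor tax over regular tax: CHF 150,982 − CHF 138,740 = CHF 12,242.

CHF 12,242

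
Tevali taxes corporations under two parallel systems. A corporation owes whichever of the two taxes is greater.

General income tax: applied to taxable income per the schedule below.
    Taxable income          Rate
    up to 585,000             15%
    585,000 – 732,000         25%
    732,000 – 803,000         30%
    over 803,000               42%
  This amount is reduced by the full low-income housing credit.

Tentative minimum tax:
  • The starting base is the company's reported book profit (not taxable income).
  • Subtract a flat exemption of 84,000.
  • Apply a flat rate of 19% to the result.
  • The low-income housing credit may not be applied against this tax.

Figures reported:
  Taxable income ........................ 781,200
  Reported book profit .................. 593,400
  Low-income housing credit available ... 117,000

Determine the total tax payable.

General income tax:
  585,000 × 15% = 87,750
  147,000 × 25% = 36,750
  49,200 × 30% = 14,760
  → 139,260
  Less low-income housing credit 117,000 → 22,260

Tentative minimum tax:
  Base (reported book profit): 593,400
  Less exemption 84,000 → base 509,400
  509,400 × 19% = 96,786

96,786 > 22,260, so the tentative minimum tax is the binding amount.

96,786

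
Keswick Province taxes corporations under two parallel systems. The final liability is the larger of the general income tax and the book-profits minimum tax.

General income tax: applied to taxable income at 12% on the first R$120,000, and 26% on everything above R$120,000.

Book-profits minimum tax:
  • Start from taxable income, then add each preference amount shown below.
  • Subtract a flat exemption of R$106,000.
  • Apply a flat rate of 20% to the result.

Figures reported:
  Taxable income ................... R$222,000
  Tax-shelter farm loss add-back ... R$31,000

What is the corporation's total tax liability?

R$40,920

Book-profits minimum tax:
  Adjusted income: R$222,000 + R$31,000 = R$253,000
  Less exemption R$106,000 → base R$147,000
  R$147,000 × 20% = R$29,400

General income tax:
  R$120,000 × 12% = R$14,400
  R$102,000 × 26% = R$26,520
  → R$40,920

R$40,920 > R$29,400, so the general income tax governs.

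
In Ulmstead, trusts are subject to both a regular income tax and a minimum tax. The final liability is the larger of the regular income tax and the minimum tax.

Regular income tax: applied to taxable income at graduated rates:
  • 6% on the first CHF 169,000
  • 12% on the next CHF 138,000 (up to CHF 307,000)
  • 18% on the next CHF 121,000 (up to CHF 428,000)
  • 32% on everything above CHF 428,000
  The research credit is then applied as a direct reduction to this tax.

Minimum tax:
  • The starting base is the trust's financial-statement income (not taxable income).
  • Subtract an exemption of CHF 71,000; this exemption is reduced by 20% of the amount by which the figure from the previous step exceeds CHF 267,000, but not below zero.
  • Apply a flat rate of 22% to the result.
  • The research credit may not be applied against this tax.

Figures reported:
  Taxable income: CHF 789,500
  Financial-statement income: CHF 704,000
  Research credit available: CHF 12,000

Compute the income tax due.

CHF 154,880

Regular income tax:
  CHF 169,000 × 6% = CHF 10,140
  CHF 138,000 × 12% = CHF 16,560
  CHF 121,000 × 18% = CHF 21,780
  CHF 361,500 × 32% = CHF 115,680
  → CHF 164,160
  Less research credit CHF 12,000 → CHF 152,160

Minimum tax:
  Base (financial-statement income): CHF 704,000
  Exemption: 20% × (CHF 704,000 − CHF 267,000) = CHF 87,400 ≥ CHF 71,000, so the exemption is fully phased out
  Base: CHF 704,000 − CHF 0 = CHF 704,000
  CHF 704,000 × 22% = CHF 154,880

CHF 154,880 > CHF 152,160, so the minimum tax is the binding amount.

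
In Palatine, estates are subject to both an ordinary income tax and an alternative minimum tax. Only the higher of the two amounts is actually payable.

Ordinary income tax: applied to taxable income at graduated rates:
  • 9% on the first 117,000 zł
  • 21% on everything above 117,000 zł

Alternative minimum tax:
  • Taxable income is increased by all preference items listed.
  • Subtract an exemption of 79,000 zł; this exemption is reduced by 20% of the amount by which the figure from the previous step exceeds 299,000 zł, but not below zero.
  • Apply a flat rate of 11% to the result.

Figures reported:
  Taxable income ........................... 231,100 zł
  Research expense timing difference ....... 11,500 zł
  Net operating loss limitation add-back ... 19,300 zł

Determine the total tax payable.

34,491 zł

Alternative minimum tax:
  Adjusted income: 231,100 zł + 11,500 zł + 19,300 zł = 261,900 zł
  Exemption: 261,900 zł ≤ 299,000 zł, so full 79,000 zł applies
  Base: 261,900 zł − 79,000 zł = 182,900 zł
  182,900 zł × 11% = 20,119 zł

Ordinary income tax:
  117,000 zł × 9% = 10,530 zł
  114,100 zł × 21% = 23,961 zł
  → 34,491 zł

34,491 zł > 20,119 zł, so the ordinary income tax governs.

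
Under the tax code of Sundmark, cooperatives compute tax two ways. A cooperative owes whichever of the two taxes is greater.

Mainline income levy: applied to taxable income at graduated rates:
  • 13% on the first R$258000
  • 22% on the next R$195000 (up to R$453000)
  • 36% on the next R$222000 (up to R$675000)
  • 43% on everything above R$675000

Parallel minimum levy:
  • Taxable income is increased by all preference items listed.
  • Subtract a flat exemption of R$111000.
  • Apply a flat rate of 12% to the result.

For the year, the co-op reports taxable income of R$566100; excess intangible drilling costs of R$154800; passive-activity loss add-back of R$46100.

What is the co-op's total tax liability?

Mainline income levy:
  R$258000 × 13% = R$33540
  R$195000 × 22% = R$42900
  R$113100 × 36% = R$40716
  → R$117156

Parallel minimum levy:
  Adjusted income: R$566100 + R$154800 + R$46100 = R$767000
  Less exemption R$111000 → base R$656000
  R$656000 × 12% = R$78720

R$117156 > R$78720, so the mainline income levy governs.

R$117156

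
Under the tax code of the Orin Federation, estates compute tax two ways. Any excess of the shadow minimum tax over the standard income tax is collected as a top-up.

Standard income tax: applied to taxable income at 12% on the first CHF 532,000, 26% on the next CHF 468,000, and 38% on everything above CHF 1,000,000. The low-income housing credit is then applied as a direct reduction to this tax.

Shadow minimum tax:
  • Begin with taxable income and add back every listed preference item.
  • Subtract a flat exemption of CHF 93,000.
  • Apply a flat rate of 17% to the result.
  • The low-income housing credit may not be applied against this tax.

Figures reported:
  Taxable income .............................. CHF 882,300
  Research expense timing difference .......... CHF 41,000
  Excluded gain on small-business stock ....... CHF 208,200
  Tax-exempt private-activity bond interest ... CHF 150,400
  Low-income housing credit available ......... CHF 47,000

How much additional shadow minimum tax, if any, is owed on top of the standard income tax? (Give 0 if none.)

Standard income tax:
  CHF 532,000 × 12% = CHF 63,840
  CHF 350,300 × 26% = CHF 91,078
  → CHF 154,918
  Less low-income housing credit CHF 47,000 → CHF 107,918

Shadow minimum tax:
  Adjusted income: CHF 882,300 + CHF 41,000 + CHF 208,200 + CHF 150,400 = CHF 1,281,900
  Less exemption CHF 93,000 → base CHF 1,188,900
  CHF 1,188,900 × 17% = CHF 202,113

Excess of shadow minimum tax over standard income tax: CHF 202,113 − CHF 107,918 = CHF 94,195.

CHF 94,195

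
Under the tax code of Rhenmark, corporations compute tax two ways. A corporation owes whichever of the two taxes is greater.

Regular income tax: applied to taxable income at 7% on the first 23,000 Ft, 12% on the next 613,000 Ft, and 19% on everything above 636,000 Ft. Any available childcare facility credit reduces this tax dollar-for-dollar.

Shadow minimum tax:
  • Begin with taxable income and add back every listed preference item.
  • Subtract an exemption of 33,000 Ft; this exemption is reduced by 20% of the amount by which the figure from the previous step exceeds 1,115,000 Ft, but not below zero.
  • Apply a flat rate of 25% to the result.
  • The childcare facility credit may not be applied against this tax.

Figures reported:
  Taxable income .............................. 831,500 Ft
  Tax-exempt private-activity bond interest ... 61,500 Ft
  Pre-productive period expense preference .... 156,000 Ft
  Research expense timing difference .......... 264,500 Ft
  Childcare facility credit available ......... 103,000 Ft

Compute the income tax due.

Regular income tax:
  23,000 Ft × 7% = 1,610 Ft
  613,000 Ft × 12% = 73,560 Ft
  195,500 Ft × 19% = 37,145 Ft
  → 112,315 Ft
  Less childcare facility credit 103,000 Ft → 9,315 Ft

Shadow minimum tax:
  Adjusted income: 831,500 Ft + 61,500 Ft + 156,000 Ft + 264,500 Ft = 1,313,500 Ft
  Exemption: 20% × (1,313,500 Ft − 1,115,000 Ft) = 39,700 Ft ≥ 33,000 Ft, so the exemption is fully phased out
  Base: 1,313,500 Ft − 0 Ft = 1,313,500 Ft
  1,313,500 Ft × 25% = 328,375 Ft

328,375 Ft > 9,315 Ft, so the shadow minimum tax is the binding amount.

328,375 Ft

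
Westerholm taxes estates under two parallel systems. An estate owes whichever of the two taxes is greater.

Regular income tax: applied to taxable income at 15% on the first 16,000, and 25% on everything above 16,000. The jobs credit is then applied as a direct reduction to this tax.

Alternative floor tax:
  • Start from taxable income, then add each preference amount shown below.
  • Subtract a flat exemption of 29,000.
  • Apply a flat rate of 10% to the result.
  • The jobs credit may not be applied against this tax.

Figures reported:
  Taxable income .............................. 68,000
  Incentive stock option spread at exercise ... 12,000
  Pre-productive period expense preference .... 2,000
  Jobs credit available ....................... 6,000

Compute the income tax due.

Alternative floor tax:
  Adjusted income: 68,000 + 12,000 + 2,000 = 82,000
  Less exemption 29,000 → base 53,000
  53,000 × 10% = 5,300

Regular income tax:
  16,000 × 15% = 2,400
  52,000 × 25% = 13,000
  → 15,400
  Less jobs credit 6,000 → 9,400

9,400 > 5,300, so the regular income tax governs.

9,400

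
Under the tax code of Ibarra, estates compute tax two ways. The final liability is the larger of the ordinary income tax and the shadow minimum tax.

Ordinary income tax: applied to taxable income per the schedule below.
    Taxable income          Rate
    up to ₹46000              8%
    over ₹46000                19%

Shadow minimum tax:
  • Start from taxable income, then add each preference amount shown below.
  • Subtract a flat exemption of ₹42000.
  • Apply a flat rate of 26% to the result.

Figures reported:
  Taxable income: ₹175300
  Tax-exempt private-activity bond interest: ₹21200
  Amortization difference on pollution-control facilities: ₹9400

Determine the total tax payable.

Ordinary income tax:
  ₹46000 × 8% = ₹3680
  ₹129300 × 19% = ₹24567
  → ₹28247

Shadow minimum tax:
  Adjusted income: ₹175300 + ₹21200 + ₹9400 = ₹205900
  Less exemption ₹42000 → base ₹163900
  ₹163900 × 26% = ₹42614

₹42614 > ₹28247, so the shadow minimum tax is the binding amount.

₹42614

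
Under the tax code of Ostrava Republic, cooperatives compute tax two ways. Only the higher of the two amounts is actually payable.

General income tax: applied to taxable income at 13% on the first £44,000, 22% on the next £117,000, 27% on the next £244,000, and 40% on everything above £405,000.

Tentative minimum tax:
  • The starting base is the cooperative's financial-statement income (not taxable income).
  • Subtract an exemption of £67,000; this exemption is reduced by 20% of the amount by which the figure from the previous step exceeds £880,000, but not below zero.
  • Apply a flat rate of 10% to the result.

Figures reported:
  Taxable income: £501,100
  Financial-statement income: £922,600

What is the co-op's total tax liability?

Tentative minimum tax:
  Base (financial-statement income): £922,600
  Exemption: £67,000 − 20% × (£922,600 − £880,000) = £67,000 − £8,520 = £58,480
  Base: £922,600 − £58,480 = £864,120
  £864,120 × 10% = £86,412

General income tax:
  £44,000 × 13% = £5,720
  £117,000 × 22% = £25,740
  £244,000 × 27% = £65,880
  £96,100 × 40% = £38,440
  → £135,780

£135,780 > £86,412, so the general income tax governs.

£135,780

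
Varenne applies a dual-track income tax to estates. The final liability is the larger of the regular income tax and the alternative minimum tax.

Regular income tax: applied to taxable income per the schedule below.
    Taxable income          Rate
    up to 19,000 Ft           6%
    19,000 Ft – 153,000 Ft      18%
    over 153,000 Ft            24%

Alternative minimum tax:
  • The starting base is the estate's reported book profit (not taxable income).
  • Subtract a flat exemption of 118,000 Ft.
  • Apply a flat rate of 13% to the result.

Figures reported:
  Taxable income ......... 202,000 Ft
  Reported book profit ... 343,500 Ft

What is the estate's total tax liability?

37,020 Ft

Alternative minimum tax:
  Base (reported book profit): 343,500 Ft
  Less exemption 118,000 Ft → base 225,500 Ft
  225,500 Ft × 13% = 29,315 Ft

Regular income tax:
  19,000 Ft × 6% = 1,140 Ft
  134,000 Ft × 18% = 24,120 Ft
  49,000 Ft × 24% = 11,760 Ft
  → 37,020 Ft

37,020 Ft > 29,315 Ft, so the regular income tax governs.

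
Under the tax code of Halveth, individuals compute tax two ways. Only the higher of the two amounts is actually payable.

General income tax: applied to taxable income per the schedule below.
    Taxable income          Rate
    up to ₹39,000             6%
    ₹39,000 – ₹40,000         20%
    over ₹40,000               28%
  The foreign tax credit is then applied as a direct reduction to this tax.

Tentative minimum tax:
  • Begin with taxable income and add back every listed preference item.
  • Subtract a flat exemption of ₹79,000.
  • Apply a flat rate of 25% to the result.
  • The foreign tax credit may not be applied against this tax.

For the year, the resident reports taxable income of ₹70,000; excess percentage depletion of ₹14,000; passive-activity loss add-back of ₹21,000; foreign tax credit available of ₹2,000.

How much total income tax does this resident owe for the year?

₹8,940

General income tax:
  ₹39,000 × 6% = ₹2,340
  ₹1,000 × 20% = ₹200
  ₹30,000 × 28% = ₹8,400
  → ₹10,940
  Less foreign tax credit ₹2,000 → ₹8,940

Tentative minimum tax:
  Adjusted income: ₹70,000 + ₹14,000 + ₹21,000 = ₹105,000
  Less exemption ₹79,000 → base ₹26,000
  ₹26,000 × 25% = ₹6,500

₹8,940 > ₹6,500, so the general income tax governs.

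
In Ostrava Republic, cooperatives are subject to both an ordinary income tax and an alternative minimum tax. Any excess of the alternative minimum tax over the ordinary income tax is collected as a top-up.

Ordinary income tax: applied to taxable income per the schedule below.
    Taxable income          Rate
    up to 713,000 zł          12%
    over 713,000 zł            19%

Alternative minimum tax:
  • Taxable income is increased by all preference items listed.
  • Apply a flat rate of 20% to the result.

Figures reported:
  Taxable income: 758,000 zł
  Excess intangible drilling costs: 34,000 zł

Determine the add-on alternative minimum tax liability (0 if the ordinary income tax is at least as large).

Alternative minimum tax:
  Adjusted income: 758,000 zł + 34,000 zł = 792,000 zł
  792,000 zł × 20% = 158,400 zł

Ordinary income tax:
  713,000 zł × 12% = 85,560 zł
  45,000 zł × 19% = 8,550 zł
  → 94,110 zł

Excess of alternative minimum tax over ordinary income tax: 158,400 zł − 94,110 zł = 64,290 zł.

64,290 zł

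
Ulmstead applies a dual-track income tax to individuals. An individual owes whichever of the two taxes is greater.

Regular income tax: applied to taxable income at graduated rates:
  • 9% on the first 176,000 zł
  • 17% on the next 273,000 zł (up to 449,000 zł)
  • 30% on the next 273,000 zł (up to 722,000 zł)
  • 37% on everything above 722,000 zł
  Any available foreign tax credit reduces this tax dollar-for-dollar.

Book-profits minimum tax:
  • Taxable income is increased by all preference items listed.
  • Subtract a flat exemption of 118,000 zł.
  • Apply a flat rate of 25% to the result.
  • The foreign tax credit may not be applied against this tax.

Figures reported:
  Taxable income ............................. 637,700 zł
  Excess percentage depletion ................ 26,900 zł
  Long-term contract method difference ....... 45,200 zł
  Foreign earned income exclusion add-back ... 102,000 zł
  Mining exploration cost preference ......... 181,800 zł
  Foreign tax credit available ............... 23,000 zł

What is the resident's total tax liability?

Regular income tax:
  176,000 zł × 9% = 15,840 zł
  273,000 zł × 17% = 46,410 zł
  188,700 zł × 30% = 56,610 zł
  → 118,860 zł
  Less foreign tax credit 23,000 zł → 95,860 zł

Book-profits minimum tax:
  Adjusted income: 637,700 zł + 26,900 zł + 45,200 zł + 102,000 zł + 181,800 zł = 993,600 zł
  Less exemption 118,000 zł → base 875,600 zł
  875,600 zł × 25% = 218,900 zł

218,900 zł > 95,860 zł, so the book-profits minimum tax is the binding amount.

218,900 zł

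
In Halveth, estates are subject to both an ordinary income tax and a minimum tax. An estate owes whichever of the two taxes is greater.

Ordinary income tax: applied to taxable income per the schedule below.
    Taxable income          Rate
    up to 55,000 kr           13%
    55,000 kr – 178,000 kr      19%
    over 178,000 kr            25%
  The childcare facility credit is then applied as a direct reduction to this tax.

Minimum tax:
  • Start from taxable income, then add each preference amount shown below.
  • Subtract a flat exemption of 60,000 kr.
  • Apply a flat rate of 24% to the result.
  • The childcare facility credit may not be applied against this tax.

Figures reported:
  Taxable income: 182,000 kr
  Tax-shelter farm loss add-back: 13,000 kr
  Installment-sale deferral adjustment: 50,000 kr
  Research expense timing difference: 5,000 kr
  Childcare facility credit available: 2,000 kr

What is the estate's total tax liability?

Ordinary income tax:
  55,000 kr × 13% = 7,150 kr
  123,000 kr × 19% = 23,370 kr
  4,000 kr × 25% = 1,000 kr
  → 31,520 kr
  Less childcare facility credit 2,000 kr → 29,520 kr

Minimum tax:
  Adjusted income: 182,000 kr + 13,000 kr + 50,000 kr + 5,000 kr = 250,000 kr
  Less exemption 60,000 kr → base 190,000 kr
  190,000 kr × 24% = 45,600 kr

45,600 kr > 29,520 kr, so the minimum tax is the binding amount.

45,600 kr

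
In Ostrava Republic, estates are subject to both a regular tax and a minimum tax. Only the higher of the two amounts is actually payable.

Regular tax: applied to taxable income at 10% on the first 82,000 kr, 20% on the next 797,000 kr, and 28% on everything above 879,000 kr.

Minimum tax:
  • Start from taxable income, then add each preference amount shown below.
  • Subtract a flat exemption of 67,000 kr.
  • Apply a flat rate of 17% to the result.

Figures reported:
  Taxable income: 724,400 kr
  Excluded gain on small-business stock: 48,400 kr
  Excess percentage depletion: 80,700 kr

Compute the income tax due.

136,680 kr

Minimum tax:
  Adjusted income: 724,400 kr + 48,400 kr + 80,700 kr = 853,500 kr
  Less exemption 67,000 kr → base 786,500 kr
  786,500 kr × 17% = 133,705 kr

Regular tax:
  82,000 kr × 10% = 8,200 kr
  642,400 kr × 20% = 128,480 kr
  → 136,680 kr

136,680 kr > 133,705 kr, so the regular tax governs.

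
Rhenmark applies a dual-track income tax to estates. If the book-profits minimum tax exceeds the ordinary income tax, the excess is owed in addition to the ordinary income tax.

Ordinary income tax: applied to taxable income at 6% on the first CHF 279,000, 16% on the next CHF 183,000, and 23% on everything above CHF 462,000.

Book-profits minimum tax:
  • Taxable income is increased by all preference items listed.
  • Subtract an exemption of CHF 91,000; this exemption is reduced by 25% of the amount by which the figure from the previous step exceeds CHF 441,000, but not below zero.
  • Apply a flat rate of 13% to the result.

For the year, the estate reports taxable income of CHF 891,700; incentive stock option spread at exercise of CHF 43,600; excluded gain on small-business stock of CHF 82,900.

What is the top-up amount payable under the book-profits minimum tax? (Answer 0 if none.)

CHF 0

Book-profits minimum tax:
  Adjusted income: CHF 891,700 + CHF 43,600 + CHF 82,900 = CHF 1,018,200
  Exemption: 25% × (CHF 1,018,200 − CHF 441,000) = CHF 144,300 ≥ CHF 91,000, so the exemption is fully phased out
  Base: CHF 1,018,200 − CHF 0 = CHF 1,018,200
  CHF 1,018,200 × 13% = CHF 132,366

Ordinary income tax:
  CHF 279,000 × 6% = CHF 16,740
  CHF 183,000 × 16% = CHF 29,280
  CHF 429,700 × 23% = CHF 98,831
  → CHF 144,851

CHF 132,366 ≤ CHF 144,851, so no add-on is due.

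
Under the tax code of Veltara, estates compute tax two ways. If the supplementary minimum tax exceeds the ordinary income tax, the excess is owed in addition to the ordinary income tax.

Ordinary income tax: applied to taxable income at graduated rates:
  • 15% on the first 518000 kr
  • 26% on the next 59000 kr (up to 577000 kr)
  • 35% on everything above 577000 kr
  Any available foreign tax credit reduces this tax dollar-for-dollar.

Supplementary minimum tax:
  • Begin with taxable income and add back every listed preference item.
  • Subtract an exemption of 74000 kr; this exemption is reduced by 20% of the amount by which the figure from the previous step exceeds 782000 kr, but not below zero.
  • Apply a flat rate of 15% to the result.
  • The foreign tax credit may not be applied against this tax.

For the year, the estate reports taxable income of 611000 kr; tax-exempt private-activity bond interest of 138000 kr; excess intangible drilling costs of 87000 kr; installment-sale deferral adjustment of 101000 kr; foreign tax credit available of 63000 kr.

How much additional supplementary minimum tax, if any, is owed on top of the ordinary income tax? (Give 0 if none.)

Supplementary minimum tax:
  Adjusted income: 611000 kr + 138000 kr + 87000 kr + 101000 kr = 937000 kr
  Exemption: 74000 kr − 20% × (937000 kr − 782000 kr) = 74000 kr − 31000 kr = 43000 kr
  Base: 937000 kr − 43000 kr = 894000 kr
  894000 kr × 15% = 134100 kr

Ordinary income tax:
  518000 kr × 15% = 77700 kr
  59000 kr × 26% = 15340 kr
  34000 kr × 35% = 11900 kr
  → 104940 kr
  Less foreign tax credit 63000 kr → 41940 kr

Excess of supplementary minimum tax over ordinary income tax: 134100 kr − 41940 kr = 92160 kr.

92160 kr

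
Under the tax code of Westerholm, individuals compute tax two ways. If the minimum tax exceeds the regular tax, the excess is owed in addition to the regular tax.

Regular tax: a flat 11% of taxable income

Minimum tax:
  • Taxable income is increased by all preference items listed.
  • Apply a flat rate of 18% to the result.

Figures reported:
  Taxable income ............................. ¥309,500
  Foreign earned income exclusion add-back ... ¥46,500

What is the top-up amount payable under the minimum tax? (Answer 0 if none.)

¥30,035

Minimum tax:
  Adjusted income: ¥309,500 + ¥46,500 = ¥356,000
  ¥356,000 × 18% = ¥64,080

Regular tax:
  ¥309,500 × 11% = ¥34,045

Excess of minimum tax over regular tax: ¥64,080 − ¥34,045 = ¥30,035.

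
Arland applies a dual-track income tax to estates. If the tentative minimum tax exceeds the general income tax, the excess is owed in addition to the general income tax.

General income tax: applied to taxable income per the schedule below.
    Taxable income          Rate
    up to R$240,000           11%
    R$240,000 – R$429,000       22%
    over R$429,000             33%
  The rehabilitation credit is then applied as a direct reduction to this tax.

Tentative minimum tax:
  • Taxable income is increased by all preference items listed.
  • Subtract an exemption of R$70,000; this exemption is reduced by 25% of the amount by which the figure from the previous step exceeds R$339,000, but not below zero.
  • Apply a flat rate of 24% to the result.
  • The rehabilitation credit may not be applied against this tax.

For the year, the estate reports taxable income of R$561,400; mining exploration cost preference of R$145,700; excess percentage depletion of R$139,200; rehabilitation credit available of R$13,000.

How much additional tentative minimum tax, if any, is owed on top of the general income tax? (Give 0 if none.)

R$104,440

Tentative minimum tax:
  Adjusted income: R$561,400 + R$145,700 + R$139,200 = R$846,300
  Exemption: 25% × (R$846,300 − R$339,000) = R$126,825 ≥ R$70,000, so the exemption is fully phased out
  Base: R$846,300 − R$0 = R$846,300
  R$846,300 × 24% = R$203,112

General income tax:
  R$240,000 × 11% = R$26,400
  R$189,000 × 22% = R$41,580
  R$132,400 × 33% = R$43,692
  → R$111,672
  Less rehabilitation credit R$13,000 → R$98,672

Excess of tentative minimum tax over general income tax: R$203,112 − R$98,672 = R$104,440.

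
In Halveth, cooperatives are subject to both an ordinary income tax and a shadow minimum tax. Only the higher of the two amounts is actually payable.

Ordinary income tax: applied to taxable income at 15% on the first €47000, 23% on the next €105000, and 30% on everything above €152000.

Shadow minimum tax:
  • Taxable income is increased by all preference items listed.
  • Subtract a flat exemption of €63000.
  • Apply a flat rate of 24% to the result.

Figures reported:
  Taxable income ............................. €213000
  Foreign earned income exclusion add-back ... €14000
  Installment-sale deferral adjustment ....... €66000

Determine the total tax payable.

€55200

Ordinary income tax:
  €47000 × 15% = €7050
  €105000 × 23% = €24150
  €61000 × 30% = €18300
  → €49500

Shadow minimum tax:
  Adjusted income: €213000 + €14000 + €66000 = €293000
  Less exemption €63000 → base €230000
  €230000 × 24% = €55200

€55200 > €49500, so the shadow minimum tax is the binding amount.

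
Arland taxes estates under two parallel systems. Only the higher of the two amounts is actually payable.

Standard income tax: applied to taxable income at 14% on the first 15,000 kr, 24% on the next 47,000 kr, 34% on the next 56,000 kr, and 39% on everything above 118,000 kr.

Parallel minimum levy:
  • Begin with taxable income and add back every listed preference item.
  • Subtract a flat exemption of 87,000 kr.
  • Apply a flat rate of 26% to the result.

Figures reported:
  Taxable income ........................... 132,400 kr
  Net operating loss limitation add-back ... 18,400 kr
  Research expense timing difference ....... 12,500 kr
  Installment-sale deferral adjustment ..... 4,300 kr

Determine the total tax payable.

38,036 kr

Standard income tax:
  15,000 kr × 14% = 2,100 kr
  47,000 kr × 24% = 11,280 kr
  56,000 kr × 34% = 19,040 kr
  14,400 kr × 39% = 5,616 kr
  → 38,036 kr

Parallel minimum levy:
  Adjusted income: 132,400 kr + 18,400 kr + 12,500 kr + 4,300 kr = 167,600 kr
  Less exemption 87,000 kr → base 80,600 kr
  80,600 kr × 26% = 20,956 kr

38,036 kr > 20,956 kr, so the standard income tax governs.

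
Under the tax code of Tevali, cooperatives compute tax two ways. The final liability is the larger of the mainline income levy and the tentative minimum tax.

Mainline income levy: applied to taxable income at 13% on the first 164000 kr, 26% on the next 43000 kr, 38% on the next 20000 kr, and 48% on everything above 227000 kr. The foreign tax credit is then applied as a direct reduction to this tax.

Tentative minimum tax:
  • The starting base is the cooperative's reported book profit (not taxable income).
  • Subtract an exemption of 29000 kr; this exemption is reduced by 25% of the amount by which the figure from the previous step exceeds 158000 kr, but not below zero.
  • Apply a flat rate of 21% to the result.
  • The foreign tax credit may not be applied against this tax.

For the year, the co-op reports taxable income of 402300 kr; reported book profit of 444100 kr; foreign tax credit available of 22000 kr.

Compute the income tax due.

102244 kr

Mainline income levy:
  164000 kr × 13% = 21320 kr
  43000 kr × 26% = 11180 kr
  20000 kr × 38% = 7600 kr
  175300 kr × 48% = 84144 kr
  → 124244 kr
  Less foreign tax credit 22000 kr → 102244 kr

Tentative minimum tax:
  Base (reported book profit): 444100 kr
  Exemption: 25% × (444100 kr − 158000 kr) = 71525 kr ≥ 29000 kr, so the exemption is fully phased out
  Base: 444100 kr − 0 kr = 444100 kr
  444100 kr × 21% = 93261 kr

102244 kr > 93261 kr, so the mainline income levy governs.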